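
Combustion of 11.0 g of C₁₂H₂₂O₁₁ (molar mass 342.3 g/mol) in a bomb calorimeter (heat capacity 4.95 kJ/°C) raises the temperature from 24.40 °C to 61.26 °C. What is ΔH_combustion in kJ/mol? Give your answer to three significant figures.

ΔH = -5680 kJ/mol

ΔT = 61.26 − 24.40 = 36.86 °C
q_cal = C_cal × ΔT = 4.95 × 36.86 = 182.457 kJ
n = 11.0 / 342.3 = 0.03214 mol
q_rxn = −q_cal = -182.457 kJ
ΔH = -182.457 / 0.03214 = -5677 kJ/mol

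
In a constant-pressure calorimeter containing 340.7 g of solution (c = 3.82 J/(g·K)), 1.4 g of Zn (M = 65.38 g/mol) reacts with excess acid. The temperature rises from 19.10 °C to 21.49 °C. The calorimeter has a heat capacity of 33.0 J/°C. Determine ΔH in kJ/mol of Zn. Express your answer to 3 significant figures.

|ΔT| = |21.49 − 19.10| = 2.39 °C
|q_surr| = (340.7 × 3.82 + 33.0) × 2.39 = 1334.474 × 2.39 = 3189 J
n(Zn) = 1.4 / 65.38 = 0.02141 mol
Temperature rose, so q_rxn = −|q_surr| = -3.189 kJ
ΔH = q_rxn / n = -148.9 kJ/mol

ΔH = -149 kJ/mol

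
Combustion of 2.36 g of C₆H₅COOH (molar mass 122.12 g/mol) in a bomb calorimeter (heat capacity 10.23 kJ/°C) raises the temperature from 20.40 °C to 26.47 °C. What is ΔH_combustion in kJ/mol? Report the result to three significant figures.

ΔH = -3210 kJ/mol

ΔT = 26.47 − 20.40 = 6.07 °C
q_cal = C_cal × ΔT = 10.23 × 6.07 = 62.0961 kJ
n = 2.36 / 122.12 = 0.01933 mol
q_rxn = −q_cal = -62.0961 kJ
ΔH = -62.0961 / 0.01933 = -3212 kJ/mol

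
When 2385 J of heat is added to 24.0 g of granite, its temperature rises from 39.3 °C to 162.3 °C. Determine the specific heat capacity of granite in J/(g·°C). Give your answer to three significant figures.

c = 0.808 J/(g·°C)

c = q / (m ΔT) = 2385 / (24.0 × 123.0)
c = 2385 / 2952 = 0.808 J/(g·°C)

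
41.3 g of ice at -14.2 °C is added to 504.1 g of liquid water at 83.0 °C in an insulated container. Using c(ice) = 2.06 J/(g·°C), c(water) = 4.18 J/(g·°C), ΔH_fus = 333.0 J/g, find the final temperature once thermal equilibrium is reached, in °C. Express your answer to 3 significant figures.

T_f = 70.2 °C

Heat to bring ice to 0 °C and melt it: q₁ = 41.3×2.06×14.2 + 41.3×333.0 = 14961 J
Heat the water can supply cooling to 0 °C: 504.1×4.18×83.0 = 174892 J > q₁, so all ice melts.
Energy balance: 504.1×4.18×(83.0 − T) = 14961 + 41.3×4.18×(T − 0)
2107.138(83.0 − T) = 14961 + 172.634 T
174892 − 14961 = 2279.772 T
T = 159931 / 2279.772 = 70.15 °C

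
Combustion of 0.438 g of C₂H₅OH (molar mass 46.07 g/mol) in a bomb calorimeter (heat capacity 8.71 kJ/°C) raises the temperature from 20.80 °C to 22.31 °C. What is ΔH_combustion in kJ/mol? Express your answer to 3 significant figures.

ΔH = -1380 kJ/mol

ΔT = 22.31 − 20.80 = 1.51 °C
q_cal = C_cal × ΔT = 8.71 × 1.51 = 13.1521 kJ
n = 0.438 / 46.07 = 0.009507 mol
q_rxn = −q_cal = -13.1521 kJ
ΔH = -13.1521 / 0.009507 = -1383 kJ/mol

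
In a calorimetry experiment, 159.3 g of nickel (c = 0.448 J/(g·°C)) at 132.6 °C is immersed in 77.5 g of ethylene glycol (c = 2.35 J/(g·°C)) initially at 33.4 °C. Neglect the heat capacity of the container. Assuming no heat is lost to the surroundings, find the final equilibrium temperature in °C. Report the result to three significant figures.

Heat lost by nickel = heat gained by ethylene glycol.
(159.3)(0.448)(132.6 − T) = (77.5)(2.35)(T − 33.4)
71.3664 (132.6 − T) = 182.125 (T − 33.4)
9463.2 − 71.3664 T = 182.125 T − 6083.0
15546.2 = 253.4914 T
T = 61.33 °C

T_f = 61.3 °C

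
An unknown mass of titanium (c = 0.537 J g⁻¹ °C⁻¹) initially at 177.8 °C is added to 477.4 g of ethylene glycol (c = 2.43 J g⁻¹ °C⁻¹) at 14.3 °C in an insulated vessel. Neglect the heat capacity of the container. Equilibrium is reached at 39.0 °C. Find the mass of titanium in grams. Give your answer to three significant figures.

m = 384 g

q_gained = (477.4 × 2.43) × (39.0 − 14.3) = 28650 J
q_lost = m × 0.537 × (177.8 − 39.0) = 74.5356 m
m = 28650 / 74.5356 = 384 g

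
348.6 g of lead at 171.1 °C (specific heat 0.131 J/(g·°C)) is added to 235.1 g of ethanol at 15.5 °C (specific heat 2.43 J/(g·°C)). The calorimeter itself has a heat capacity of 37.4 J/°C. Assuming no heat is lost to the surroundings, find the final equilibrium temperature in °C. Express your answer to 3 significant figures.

T_f = 26.4 °C

Heat lost by lead = heat gained by ethanol + calorimeter.
(348.6)(0.131)(171.1 − T) = [(235.1)(2.43) + 37.4](T − 15.5)
45.6666 (171.1 − T) = 608.693 (T − 15.5)
7813.6 − 45.6666 T = 608.693 T − 9434.7
17248.3 = 654.3596 T
T = 26.36 °C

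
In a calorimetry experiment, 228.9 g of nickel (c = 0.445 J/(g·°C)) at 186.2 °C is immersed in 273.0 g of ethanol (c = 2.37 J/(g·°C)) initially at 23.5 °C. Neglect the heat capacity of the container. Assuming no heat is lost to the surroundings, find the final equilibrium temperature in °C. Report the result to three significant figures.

Heat lost by nickel = heat gained by ethanol.
(228.9)(0.445)(186.2 − T) = (273.0)(2.37)(T − 23.5)
101.8605 (186.2 − T) = 647.01 (T − 23.5)
18966 − 101.8605 T = 647.01 T − 15205
34171 = 748.8705 T
T = 45.63 °C

T_f = 45.6 °C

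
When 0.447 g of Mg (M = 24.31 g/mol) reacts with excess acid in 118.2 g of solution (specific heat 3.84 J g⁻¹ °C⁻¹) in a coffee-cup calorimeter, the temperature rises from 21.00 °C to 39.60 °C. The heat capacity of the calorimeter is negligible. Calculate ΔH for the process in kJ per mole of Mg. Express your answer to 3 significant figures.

|ΔT| = |39.60 − 21.00| = 18.60 °C
|q_surr| = (118.2 × 3.84) × 18.60 = 453.888 × 18.60 = 8442 J
n(Mg) = 0.447 / 24.31 = 0.01839 mol
Temperature rose, so q_rxn = −|q_surr| = -8.442 kJ
ΔH = q_rxn / n = -459.1 kJ/mol

ΔH = -459 kJ/mol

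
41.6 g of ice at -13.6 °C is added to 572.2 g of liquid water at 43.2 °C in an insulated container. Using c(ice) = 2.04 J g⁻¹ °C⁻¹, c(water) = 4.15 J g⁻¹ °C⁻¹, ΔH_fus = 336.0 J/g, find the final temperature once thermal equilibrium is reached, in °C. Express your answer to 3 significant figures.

T_f = 34.3 °C

Heat to bring ice to 0 °C and melt it: q₁ = 41.6×2.04×13.6 + 41.6×336.0 = 15132 J
Heat the water can supply cooling to 0 °C: 572.2×4.15×43.2 = 102584 J > q₁, so all ice melts.
Energy balance: 572.2×4.15×(43.2 − T) = 15132 + 41.6×4.15×(T − 0)
2374.63(43.2 − T) = 15132 + 172.64 T
102584 − 15132 = 2547.27 T
T = 87452 / 2547.27 = 34.33 °C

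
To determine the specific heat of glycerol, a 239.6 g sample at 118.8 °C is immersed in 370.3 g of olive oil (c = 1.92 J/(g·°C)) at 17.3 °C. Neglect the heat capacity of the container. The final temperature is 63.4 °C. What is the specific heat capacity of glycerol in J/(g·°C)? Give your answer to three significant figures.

c = 2.47 J/(g·°C)

q_gained = (370.3 × 1.92) × (63.4 − 17.3) = 32780 J
q_lost = 239.6 × c × (118.8 − 63.4) = 13273.84 c
Set equal: c = 32780 / 13273.84 = 2.47 J/(g·°C)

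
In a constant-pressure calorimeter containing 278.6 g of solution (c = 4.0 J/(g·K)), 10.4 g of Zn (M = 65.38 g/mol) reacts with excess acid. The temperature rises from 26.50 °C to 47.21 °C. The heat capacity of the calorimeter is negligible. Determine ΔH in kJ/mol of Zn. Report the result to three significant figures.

|ΔT| = |47.21 − 26.50| = 20.71 °C
|q_surr| = (278.6 × 4.0) × 20.71 = 1114.4 × 20.71 = 23080 J
n(Zn) = 10.4 / 65.38 = 0.1591 mol
Temperature rose, so q_rxn = −|q_surr| = -23.08 kJ
ΔH = q_rxn / n = -145.1 kJ/mol

ΔH = -145 kJ/mol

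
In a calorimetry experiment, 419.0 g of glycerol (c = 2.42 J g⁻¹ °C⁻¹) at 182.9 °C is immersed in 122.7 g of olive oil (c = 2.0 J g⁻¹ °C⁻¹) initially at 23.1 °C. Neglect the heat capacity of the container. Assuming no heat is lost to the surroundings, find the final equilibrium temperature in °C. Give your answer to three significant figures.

T_f = 152 °C

Heat lost by glycerol = heat gained by olive oil.
(419.0)(2.42)(182.9 − T) = (122.7)(2.0)(T − 23.1)
1013.98 (182.9 − T) = 245.4 (T − 23.1)
185460 − 1013.98 T = 245.4 T − 5668.7
191128.7 = 1259.38 T
T = 151.8 °C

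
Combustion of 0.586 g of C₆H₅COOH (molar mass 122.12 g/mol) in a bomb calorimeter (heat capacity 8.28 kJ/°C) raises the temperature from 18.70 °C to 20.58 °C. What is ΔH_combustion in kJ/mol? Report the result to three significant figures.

ΔH = -3240 kJ/mol

ΔT = 20.58 − 18.70 = 1.88 °C
q_cal = C_cal × ΔT = 8.28 × 1.88 = 15.5664 kJ
n = 0.586 / 122.12 = 0.004799 mol
q_rxn = −q_cal = -15.5664 kJ
ΔH = -15.5664 / 0.004799 = -3244 kJ/mol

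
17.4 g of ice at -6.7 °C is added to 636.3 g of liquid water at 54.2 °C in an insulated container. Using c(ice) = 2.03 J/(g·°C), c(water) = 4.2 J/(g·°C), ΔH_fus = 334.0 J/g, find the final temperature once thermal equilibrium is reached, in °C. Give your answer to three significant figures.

Heat to bring ice to 0 °C and melt it: q₁ = 17.4×2.03×6.7 + 17.4×334.0 = 6048.3 J
Heat the water can supply cooling to 0 °C: 636.3×4.2×54.2 = 144847 J > q₁, so all ice melts.
Energy balance: 636.3×4.2×(54.2 − T) = 6048.3 + 17.4×4.2×(T − 0)
2672.46(54.2 − T) = 6048.3 + 73.08 T
144847 − 6048.3 = 2745.54 T
T = 138798.7 / 2745.54 = 50.55 °C

T_f = 50.6 °C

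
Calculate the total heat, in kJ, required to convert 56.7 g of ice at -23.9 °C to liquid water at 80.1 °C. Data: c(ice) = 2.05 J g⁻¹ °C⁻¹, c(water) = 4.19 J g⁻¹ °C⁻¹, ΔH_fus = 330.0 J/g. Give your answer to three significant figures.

q1 (heat ice -23.9→0.0 °C): 56.7 × 2.05 × 23.9 = 2778 J
q2 (melt at 0 °C): 56.7 × 330.0 = 18711 J
q3 (heat water 0.0→80.1 °C): 56.7 × 4.19 × 80.1 = 19030 J
Total: 2778 + 18711 + 19030 = 40519 J = 40.5 kJ

q = 40.5 kJ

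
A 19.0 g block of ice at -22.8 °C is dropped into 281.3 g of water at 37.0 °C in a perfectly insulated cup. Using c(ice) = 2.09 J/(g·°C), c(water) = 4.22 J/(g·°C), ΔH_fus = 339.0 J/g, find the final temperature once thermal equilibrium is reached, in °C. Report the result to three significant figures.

Heat to bring ice to 0 °C and melt it: q₁ = 19.0×2.09×22.8 + 19.0×339.0 = 7346.4 J
Heat the water can supply cooling to 0 °C: 281.3×4.22×37.0 = 43922.2 J > q₁, so all ice melts.
Energy balance: 281.3×4.22×(37.0 − T) = 7346.4 + 19.0×4.22×(T − 0)
1187.086(37.0 − T) = 7346.4 + 80.18 T
43922.2 − 7346.4 = 1267.266 T
T = 36575.8 / 1267.266 = 28.86 °C

T_f = 28.9 °C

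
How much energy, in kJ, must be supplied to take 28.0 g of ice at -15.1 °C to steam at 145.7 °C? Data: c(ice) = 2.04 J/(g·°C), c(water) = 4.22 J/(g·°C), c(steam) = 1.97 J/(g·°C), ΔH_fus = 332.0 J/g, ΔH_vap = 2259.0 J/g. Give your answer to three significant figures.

q1 (heat ice -15.1→0.0 °C): 28.0 × 2.04 × 15.1 = 863 J
q2 (melt at 0 °C): 28.0 × 332.0 = 9296 J
q3 (heat water 0.0→100.0 °C): 28.0 × 4.22 × 100.0 = 11816 J
q4 (vaporize at 100 °C): 28.0 × 2259.0 = 63252 J
q5 (heat steam 100.0→145.7 °C): 28.0 × 1.97 × 45.7 = 2521 J
Total: 863 + 9296 + 11816 + 63252 + 2521 = 87748 J = 87.7 kJ

q = 87.7 kJ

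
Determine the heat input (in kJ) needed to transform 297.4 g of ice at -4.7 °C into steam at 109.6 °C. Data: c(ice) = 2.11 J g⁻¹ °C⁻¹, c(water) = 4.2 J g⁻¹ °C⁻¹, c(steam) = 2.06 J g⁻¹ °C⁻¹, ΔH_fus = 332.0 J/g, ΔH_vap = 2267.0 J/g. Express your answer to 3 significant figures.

q1 (heat ice -4.7→0.0 °C): 297.4 × 2.11 × 4.7 = 2949 J
q2 (melt at 0 °C): 297.4 × 332.0 = 98737 J
q3 (heat water 0.0→100.0 °C): 297.4 × 4.2 × 100.0 = 124908 J
q4 (vaporize at 100 °C): 297.4 × 2267.0 = 674206 J
q5 (heat steam 100.0→109.6 °C): 297.4 × 2.06 × 9.6 = 5881 J
Total: 2949 + 98737 + 124908 + 674206 + 5881 = 906681 J = 907 kJ

q = 907 kJ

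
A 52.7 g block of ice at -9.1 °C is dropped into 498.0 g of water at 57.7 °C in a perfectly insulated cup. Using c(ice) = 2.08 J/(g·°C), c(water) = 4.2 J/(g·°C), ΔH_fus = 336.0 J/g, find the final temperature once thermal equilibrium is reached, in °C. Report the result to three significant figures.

T_f = 44.1 °C

Heat to bring ice to 0 °C and melt it: q₁ = 52.7×2.08×9.1 + 52.7×336.0 = 18705 J
Heat the water can supply cooling to 0 °C: 498.0×4.2×57.7 = 120685 J > q₁, so all ice melts.
Energy balance: 498.0×4.2×(57.7 − T) = 18705 + 52.7×4.2×(T − 0)
2091.6(57.7 − T) = 18705 + 221.34 T
120685 − 18705 = 2312.94 T
T = 101980 / 2312.94 = 44.09 °C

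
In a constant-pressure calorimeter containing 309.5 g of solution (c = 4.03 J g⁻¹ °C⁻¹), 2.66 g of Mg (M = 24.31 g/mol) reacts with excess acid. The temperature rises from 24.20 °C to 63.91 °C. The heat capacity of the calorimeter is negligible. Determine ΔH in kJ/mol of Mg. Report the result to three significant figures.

|ΔT| = |63.91 − 24.20| = 39.71 °C
|q_surr| = (309.5 × 4.03) × 39.71 = 1247.285 × 39.71 = 49530 J
n(Mg) = 2.66 / 24.31 = 0.1094 mol
Temperature rose, so q_rxn = −|q_surr| = -49.53 kJ
ΔH = q_rxn / n = -452.7 kJ/mol

ΔH = -453 kJ/mol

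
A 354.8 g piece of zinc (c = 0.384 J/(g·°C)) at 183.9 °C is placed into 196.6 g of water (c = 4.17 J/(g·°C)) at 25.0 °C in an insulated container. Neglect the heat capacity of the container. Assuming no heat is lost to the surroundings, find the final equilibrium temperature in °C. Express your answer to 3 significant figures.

T_f = 47.6 °C

Heat lost by zinc = heat gained by water.
(354.8)(0.384)(183.9 − T) = (196.6)(4.17)(T − 25.0)
136.2432 (183.9 − T) = 819.822 (T − 25.0)
25055 − 136.2432 T = 819.822 T − 20496
45551 = 956.0652 T
T = 47.64 °C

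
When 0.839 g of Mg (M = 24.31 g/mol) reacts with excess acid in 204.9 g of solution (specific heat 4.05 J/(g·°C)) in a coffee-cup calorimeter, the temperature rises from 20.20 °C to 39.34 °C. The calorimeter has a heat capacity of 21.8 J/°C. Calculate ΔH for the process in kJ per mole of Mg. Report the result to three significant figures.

|ΔT| = |39.34 − 20.20| = 19.14 °C
|q_surr| = (204.9 × 4.05 + 21.8) × 19.14 = 851.645 × 19.14 = 16300 J
n(Mg) = 0.839 / 24.31 = 0.03451 mol
Temperature rose, so q_rxn = −|q_surr| = -16.30 kJ
ΔH = q_rxn / n = -472.3 kJ/mol

ΔH = -472 kJ/mol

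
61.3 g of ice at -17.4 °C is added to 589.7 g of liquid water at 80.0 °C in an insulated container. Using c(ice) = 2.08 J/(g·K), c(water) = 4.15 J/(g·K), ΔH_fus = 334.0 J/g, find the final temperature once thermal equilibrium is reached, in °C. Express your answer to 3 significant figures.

Heat to bring ice to 0 °C and melt it: q₁ = 61.3×2.08×17.4 + 61.3×334.0 = 22693 J
Heat the water can supply cooling to 0 °C: 589.7×4.15×80.0 = 195780 J > q₁, so all ice melts.
Energy balance: 589.7×4.15×(80.0 − T) = 22693 + 61.3×4.15×(T − 0)
2447.255(80.0 − T) = 22693 + 254.395 T
195780 − 22693 = 2701.650 T
T = 173087 / 2701.650 = 64.07 °C

T_f = 64.1 °C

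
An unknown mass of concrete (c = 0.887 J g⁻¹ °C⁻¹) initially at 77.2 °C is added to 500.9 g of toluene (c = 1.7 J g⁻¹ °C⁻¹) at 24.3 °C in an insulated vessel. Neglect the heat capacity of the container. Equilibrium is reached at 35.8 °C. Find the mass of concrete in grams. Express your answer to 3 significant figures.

q_gained = (500.9 × 1.7) × (35.8 − 24.3) = 9793 J
q_lost = m × 0.887 × (77.2 − 35.8) = 36.7218 m
m = 9793 / 36.7218 = 267 g

m = 267 g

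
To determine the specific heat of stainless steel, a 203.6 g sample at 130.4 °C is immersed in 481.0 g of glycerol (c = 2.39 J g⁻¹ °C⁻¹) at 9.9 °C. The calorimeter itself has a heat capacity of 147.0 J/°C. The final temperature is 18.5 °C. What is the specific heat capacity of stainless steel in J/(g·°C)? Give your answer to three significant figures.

q_gained = (481.0 × 2.39 + 147.0) × (18.5 − 9.9) = 11150 J
q_lost = 203.6 × c × (130.4 − 18.5) = 22782.84 c
Set equal: c = 11150 / 22782.84 = 0.489 J/(g·°C)

c = 0.489 J/(g·°C)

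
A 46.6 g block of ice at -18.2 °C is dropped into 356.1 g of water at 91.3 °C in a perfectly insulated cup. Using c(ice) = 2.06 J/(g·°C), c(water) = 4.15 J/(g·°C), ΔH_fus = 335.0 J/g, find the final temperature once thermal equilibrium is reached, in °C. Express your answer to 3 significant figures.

Heat to bring ice to 0 °C and melt it: q₁ = 46.6×2.06×18.2 + 46.6×335.0 = 17358 J
Heat the water can supply cooling to 0 °C: 356.1×4.15×91.3 = 134925 J > q₁, so all ice melts.
Energy balance: 356.1×4.15×(91.3 − T) = 17358 + 46.6×4.15×(T − 0)
1477.815(91.3 − T) = 17358 + 193.39 T
134925 − 17358 = 1671.205 T
T = 117567 / 1671.205 = 70.349 °C

T_f = 70.3 °C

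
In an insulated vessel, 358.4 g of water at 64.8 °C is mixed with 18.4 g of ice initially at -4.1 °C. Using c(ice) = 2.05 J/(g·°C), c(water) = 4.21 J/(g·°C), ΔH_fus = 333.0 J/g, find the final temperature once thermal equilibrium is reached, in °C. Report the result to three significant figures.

T_f = 57.7 °C

Heat to bring ice to 0 °C and melt it: q₁ = 18.4×2.05×4.1 + 18.4×333.0 = 6281.9 J
Heat the water can supply cooling to 0 °C: 358.4×4.21×64.8 = 97774.4 J > q₁, so all ice melts.
Energy balance: 358.4×4.21×(64.8 − T) = 6281.9 + 18.4×4.21×(T − 0)
1508.864(64.8 − T) = 6281.9 + 77.464 T
97774.4 − 6281.9 = 1586.328 T
T = 91492.5 / 1586.328 = 57.68 °C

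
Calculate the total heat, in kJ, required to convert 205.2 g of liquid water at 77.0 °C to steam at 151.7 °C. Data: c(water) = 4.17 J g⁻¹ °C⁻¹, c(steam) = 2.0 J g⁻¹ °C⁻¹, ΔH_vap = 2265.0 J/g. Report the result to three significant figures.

q = 506 kJ

q1 (heat water 77.0→100.0 °C): 205.2 × 4.17 × 23.0 = 19681 J
q2 (vaporize at 100 °C): 205.2 × 2265.0 = 464778 J
q3 (heat steam 100.0→151.7 °C): 205.2 × 2.0 × 51.7 = 21218 J
Total: 19681 + 464778 + 21218 = 505677 J = 506 kJ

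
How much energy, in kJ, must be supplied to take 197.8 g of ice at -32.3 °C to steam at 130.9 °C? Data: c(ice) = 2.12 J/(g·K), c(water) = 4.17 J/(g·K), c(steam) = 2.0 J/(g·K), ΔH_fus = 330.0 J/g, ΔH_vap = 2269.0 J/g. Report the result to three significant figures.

q1 (heat ice -32.3→0.0 °C): 197.8 × 2.12 × 32.3 = 13545 J
q2 (melt at 0 °C): 197.8 × 330.0 = 65274 J
q3 (heat water 0.0→100.0 °C): 197.8 × 4.17 × 100.0 = 82483 J
q4 (vaporize at 100 °C): 197.8 × 2269.0 = 448808 J
q5 (heat steam 100.0→130.9 °C): 197.8 × 2.0 × 30.9 = 12224 J
Total: 13545 + 65274 + 82483 + 448808 + 12224 = 622334 J = 622 kJ

q = 622 kJ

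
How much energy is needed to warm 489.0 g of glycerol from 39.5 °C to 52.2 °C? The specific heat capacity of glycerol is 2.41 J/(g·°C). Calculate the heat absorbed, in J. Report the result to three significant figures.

q = 15000 J

q = m c ΔT = 489.0 × 2.41 × (52.2 − 39.5)
q = 489.0 × 2.41 × 12.7 = 14970 J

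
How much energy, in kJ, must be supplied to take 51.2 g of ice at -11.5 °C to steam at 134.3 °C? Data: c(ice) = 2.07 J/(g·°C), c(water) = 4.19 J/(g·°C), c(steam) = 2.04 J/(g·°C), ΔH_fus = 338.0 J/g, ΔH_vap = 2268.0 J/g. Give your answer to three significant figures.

q = 160 kJ

q1 (heat ice -11.5→0.0 °C): 51.2 × 2.07 × 11.5 = 1219 J
q2 (melt at 0 °C): 51.2 × 338.0 = 17306 J
q3 (heat water 0.0→100.0 °C): 51.2 × 4.19 × 100.0 = 21453 J
q4 (vaporize at 100 °C): 51.2 × 2268.0 = 116122 J
q5 (heat steam 100.0→134.3 °C): 51.2 × 2.04 × 34.3 = 3583 J
Total: 1219 + 17306 + 21453 + 116122 + 3583 = 159683 J = 160 kJ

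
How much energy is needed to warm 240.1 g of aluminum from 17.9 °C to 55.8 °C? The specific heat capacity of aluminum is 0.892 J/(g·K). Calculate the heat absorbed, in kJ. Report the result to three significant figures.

q = 8.12 kJ

q = m c ΔT = 240.1 × 0.892 × (55.8 − 17.9)
q = 240.1 × 0.892 × 37.9 = 8117 J = 8.12 kJ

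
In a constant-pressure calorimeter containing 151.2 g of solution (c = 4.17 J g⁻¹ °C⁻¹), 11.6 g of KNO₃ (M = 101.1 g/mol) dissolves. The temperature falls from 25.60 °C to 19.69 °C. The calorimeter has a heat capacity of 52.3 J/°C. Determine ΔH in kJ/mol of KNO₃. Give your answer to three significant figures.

|ΔT| = |19.69 − 25.60| = 5.91 °C
|q_surr| = (151.2 × 4.17 + 52.3) × 5.91 = 682.804 × 5.91 = 4035 J
n(KNO₃) = 11.6 / 101.1 = 0.1147 mol
Temperature fell, so q_rxn = +|q_surr| = 4.035 kJ
ΔH = q_rxn / n = 35.18 kJ/mol

ΔH = 35.2 kJ/mol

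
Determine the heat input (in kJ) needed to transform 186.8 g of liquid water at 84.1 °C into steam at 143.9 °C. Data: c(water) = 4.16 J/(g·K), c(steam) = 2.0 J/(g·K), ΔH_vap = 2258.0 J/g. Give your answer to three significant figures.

q = 451 kJ

q1 (heat water 84.1→100.0 °C): 186.8 × 4.16 × 15.9 = 12356 J
q2 (vaporize at 100 °C): 186.8 × 2258.0 = 421794 J
q3 (heat steam 100.0→143.9 °C): 186.8 × 2.0 × 43.9 = 16401 J
Total: 12356 + 421794 + 16401 = 450551 J = 451 kJ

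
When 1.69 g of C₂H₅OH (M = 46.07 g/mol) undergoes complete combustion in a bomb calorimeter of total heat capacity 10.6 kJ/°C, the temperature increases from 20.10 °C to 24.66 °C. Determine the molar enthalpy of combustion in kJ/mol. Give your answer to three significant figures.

ΔT = 24.66 − 20.10 = 4.56 °C
q_cal = C_cal × ΔT = 10.6 × 4.56 = 48.336 kJ
n = 1.69 / 46.07 = 0.03668 mol
q_rxn = −q_cal = -48.336 kJ
ΔH = -48.336 / 0.03668 = -1318 kJ/mol

ΔH = -1320 kJ/mol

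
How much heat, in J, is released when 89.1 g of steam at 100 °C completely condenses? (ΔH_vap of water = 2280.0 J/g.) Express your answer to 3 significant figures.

q = 203000 J

q = m × ΔH_vap = 89.1 × 2280.0 = 203100 J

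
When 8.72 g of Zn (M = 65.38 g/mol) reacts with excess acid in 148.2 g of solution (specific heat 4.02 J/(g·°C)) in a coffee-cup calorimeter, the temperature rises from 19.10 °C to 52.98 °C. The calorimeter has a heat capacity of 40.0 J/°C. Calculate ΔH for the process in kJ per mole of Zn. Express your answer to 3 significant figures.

ΔH = -161 kJ/mol

|ΔT| = |52.98 − 19.10| = 33.88 °C
|q_surr| = (148.2 × 4.02 + 40.0) × 33.88 = 635.764 × 33.88 = 21540 J
n(Zn) = 8.72 / 65.38 = 0.1334 mol
Temperature rose, so q_rxn = −|q_surr| = -21.54 kJ
ΔH = q_rxn / n = -161.47 kJ/mol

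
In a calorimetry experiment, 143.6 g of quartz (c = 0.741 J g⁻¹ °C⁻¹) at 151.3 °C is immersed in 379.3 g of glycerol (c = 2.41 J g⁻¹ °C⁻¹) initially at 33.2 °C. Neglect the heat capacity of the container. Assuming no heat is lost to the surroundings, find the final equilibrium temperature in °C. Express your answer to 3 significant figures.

Heat lost by quartz = heat gained by glycerol.
(143.6)(0.741)(151.3 − T) = (379.3)(2.41)(T − 33.2)
106.4076 (151.3 − T) = 914.113 (T − 33.2)
16099 − 106.4076 T = 914.113 T − 30349
46448 = 1020.5206 T
T = 45.51 °C

T_f = 45.5 °C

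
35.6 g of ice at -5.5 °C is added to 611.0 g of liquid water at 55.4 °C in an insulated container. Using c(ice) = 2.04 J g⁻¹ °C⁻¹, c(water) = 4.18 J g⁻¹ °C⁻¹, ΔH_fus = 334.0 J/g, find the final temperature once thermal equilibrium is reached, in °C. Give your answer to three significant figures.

T_f = 47.8 °C

Heat to bring ice to 0 °C and melt it: q₁ = 35.6×2.04×5.5 + 35.6×334.0 = 12290 J
Heat the water can supply cooling to 0 °C: 611.0×4.18×55.4 = 141490 J > q₁, so all ice melts.
Energy balance: 611.0×4.18×(55.4 − T) = 12290 + 35.6×4.18×(T − 0)
2553.98(55.4 − T) = 12290 + 148.808 T
141490 − 12290 = 2702.788 T
T = 129200 / 2702.788 = 47.80 °C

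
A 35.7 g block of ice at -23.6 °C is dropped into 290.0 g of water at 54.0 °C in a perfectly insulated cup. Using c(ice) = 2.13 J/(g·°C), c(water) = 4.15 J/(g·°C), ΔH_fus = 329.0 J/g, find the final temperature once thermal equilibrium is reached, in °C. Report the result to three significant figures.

T_f = 38.1 °C

Heat to bring ice to 0 °C and melt it: q₁ = 35.7×2.13×23.6 + 35.7×329.0 = 13540 J
Heat the water can supply cooling to 0 °C: 290.0×4.15×54.0 = 64989.0 J > q₁, so all ice melts.
Energy balance: 290.0×4.15×(54.0 − T) = 13540 + 35.7×4.15×(T − 0)
1203.5(54.0 − T) = 13540 + 148.155 T
64989.0 − 13540 = 1351.655 T
T = 51449.0 / 1351.655 = 38.06 °C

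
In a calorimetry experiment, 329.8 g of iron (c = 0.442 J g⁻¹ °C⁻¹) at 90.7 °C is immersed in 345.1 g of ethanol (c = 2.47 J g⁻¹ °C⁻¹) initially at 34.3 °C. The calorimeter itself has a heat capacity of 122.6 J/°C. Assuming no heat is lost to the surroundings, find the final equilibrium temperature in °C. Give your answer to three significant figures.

T_f = 41.6 °C

Heat lost by iron = heat gained by ethanol + calorimeter.
(329.8)(0.442)(90.7 − T) = [(345.1)(2.47) + 122.6](T − 34.3)
145.7716 (90.7 − T) = 974.997 (T − 34.3)
13221 − 145.7716 T = 974.997 T − 33442
46663 = 1120.7686 T
T = 41.63 °C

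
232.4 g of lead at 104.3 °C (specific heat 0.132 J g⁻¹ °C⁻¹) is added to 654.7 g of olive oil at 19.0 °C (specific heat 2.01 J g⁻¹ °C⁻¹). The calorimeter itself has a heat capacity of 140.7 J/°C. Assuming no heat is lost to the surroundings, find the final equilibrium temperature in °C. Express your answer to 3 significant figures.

T_f = 20.8 °C

Heat lost by lead = heat gained by olive oil + calorimeter.
(232.4)(0.132)(104.3 − T) = [(654.7)(2.01) + 140.7](T − 19.0)
30.6768 (104.3 − T) = 1456.647 (T − 19.0)
3199.6 − 30.6768 T = 1456.647 T − 27676
30875.6 = 1487.3238 T
T = 20.76 °C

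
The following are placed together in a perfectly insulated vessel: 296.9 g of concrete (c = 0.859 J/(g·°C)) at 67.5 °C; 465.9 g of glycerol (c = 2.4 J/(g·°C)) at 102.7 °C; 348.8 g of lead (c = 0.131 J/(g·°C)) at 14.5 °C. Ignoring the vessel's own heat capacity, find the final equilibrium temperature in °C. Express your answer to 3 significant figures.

T_f = 93.5 °C

Σ mᵢcᵢ(T − Tᵢ) = 0  ⇒  T = Σ mᵢcᵢTᵢ / Σ mᵢcᵢ
Σ mᵢcᵢ = 296.9×0.859 + 465.9×2.4 + 348.8×0.131 = 1418.8899
Σ mᵢcᵢTᵢ = 255.0371×67.5 + 1118.16×102.7 + 45.6928×14.5 = 132710
T = 132710 / 1418.8899 = 93.53 °C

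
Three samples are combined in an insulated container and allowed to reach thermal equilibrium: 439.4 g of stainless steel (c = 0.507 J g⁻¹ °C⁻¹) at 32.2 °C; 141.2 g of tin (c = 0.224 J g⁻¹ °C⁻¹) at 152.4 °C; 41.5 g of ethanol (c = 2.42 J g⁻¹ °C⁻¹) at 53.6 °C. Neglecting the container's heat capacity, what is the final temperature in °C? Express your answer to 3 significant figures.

Σ mᵢcᵢ(T − Tᵢ) = 0  ⇒  T = Σ mᵢcᵢTᵢ / Σ mᵢcᵢ
Σ mᵢcᵢ = 439.4×0.507 + 141.2×0.224 + 41.5×2.42 = 354.8346
Σ mᵢcᵢTᵢ = 222.7758×32.2 + 31.6288×152.4 + 100.43×53.6 = 17377
T = 17377 / 354.8346 = 48.97 °C

T_f = 49.0 °C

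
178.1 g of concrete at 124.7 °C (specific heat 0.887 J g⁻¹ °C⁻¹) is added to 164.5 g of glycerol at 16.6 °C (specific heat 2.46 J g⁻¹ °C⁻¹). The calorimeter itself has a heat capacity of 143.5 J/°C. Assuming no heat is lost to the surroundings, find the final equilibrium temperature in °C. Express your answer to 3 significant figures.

Heat lost by concrete = heat gained by glycerol + calorimeter.
(178.1)(0.887)(124.7 − T) = [(164.5)(2.46) + 143.5](T − 16.6)
157.9747 (124.7 − T) = 548.17 (T − 16.6)
19699 − 157.9747 T = 548.17 T − 9099.6
28798.6 = 706.1447 T
T = 40.78 °C

T_f = 40.8 °C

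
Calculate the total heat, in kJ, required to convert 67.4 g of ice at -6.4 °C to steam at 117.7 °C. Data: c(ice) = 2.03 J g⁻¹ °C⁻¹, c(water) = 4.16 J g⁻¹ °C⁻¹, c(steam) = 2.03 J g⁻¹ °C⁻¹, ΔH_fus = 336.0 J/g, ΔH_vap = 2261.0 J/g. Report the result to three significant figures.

q1 (heat ice -6.4→0.0 °C): 67.4 × 2.03 × 6.4 = 876 J
q2 (melt at 0 °C): 67.4 × 336.0 = 22646 J
q3 (heat water 0.0→100.0 °C): 67.4 × 4.16 × 100.0 = 28038 J
q4 (vaporize at 100 °C): 67.4 × 2261.0 = 152391 J
q5 (heat steam 100.0→117.7 °C): 67.4 × 2.03 × 17.7 = 2422 J
Total: 876 + 22646 + 28038 + 152391 + 2422 = 206373 J = 206 kJ

q = 206 kJ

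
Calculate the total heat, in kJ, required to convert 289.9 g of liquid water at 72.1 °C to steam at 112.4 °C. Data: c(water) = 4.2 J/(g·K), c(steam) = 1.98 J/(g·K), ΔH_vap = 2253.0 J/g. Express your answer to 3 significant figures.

q1 (heat water 72.1→100.0 °C): 289.9 × 4.2 × 27.9 = 33970 J
q2 (vaporize at 100 °C): 289.9 × 2253.0 = 653145 J
q3 (heat steam 100.0→112.4 °C): 289.9 × 1.98 × 12.4 = 7118 J
Total: 33970 + 653145 + 7118 = 694233 J = 694 kJ

q = 694 kJ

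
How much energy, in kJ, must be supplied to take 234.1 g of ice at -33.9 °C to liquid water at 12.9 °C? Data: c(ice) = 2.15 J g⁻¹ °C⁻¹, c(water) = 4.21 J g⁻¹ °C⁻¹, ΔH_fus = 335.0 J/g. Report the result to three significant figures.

q1 (heat ice -33.9→0.0 °C): 234.1 × 2.15 × 33.9 = 17062 J
q2 (melt at 0 °C): 234.1 × 335.0 = 78424 J
q3 (heat water 0.0→12.9 °C): 234.1 × 4.21 × 12.9 = 12714 J
Total: 17062 + 78424 + 12714 = 108200 J = 108 kJ

q = 108 kJ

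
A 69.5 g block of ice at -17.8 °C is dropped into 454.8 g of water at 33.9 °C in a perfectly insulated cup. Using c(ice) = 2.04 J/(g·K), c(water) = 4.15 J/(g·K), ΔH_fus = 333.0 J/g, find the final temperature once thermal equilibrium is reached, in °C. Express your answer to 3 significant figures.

Heat to bring ice to 0 °C and melt it: q₁ = 69.5×2.04×17.8 + 69.5×333.0 = 25667 J
Heat the water can supply cooling to 0 °C: 454.8×4.15×33.9 = 63983.5 J > q₁, so all ice melts.
Energy balance: 454.8×4.15×(33.9 − T) = 25667 + 69.5×4.15×(T − 0)
1887.42(33.9 − T) = 25667 + 288.425 T
63983.5 − 25667 = 2175.845 T
T = 38316.5 / 2175.845 = 17.61 °C

T_f = 17.6 °C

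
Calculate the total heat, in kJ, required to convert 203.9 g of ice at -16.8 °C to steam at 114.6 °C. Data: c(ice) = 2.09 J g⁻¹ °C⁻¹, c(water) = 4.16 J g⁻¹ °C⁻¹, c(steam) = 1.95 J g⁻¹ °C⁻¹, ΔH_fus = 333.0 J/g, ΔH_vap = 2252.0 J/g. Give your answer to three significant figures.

q = 625 kJ

q1 (heat ice -16.8→0.0 °C): 203.9 × 2.09 × 16.8 = 7159 J
q2 (melt at 0 °C): 203.9 × 333.0 = 67899 J
q3 (heat water 0.0→100.0 °C): 203.9 × 4.16 × 100.0 = 84822 J
q4 (vaporize at 100 °C): 203.9 × 2252.0 = 459183 J
q5 (heat steam 100.0→114.6 °C): 203.9 × 1.95 × 14.6 = 5805 J
Total: 7159 + 67899 + 84822 + 459183 + 5805 = 624868 J = 625 kJ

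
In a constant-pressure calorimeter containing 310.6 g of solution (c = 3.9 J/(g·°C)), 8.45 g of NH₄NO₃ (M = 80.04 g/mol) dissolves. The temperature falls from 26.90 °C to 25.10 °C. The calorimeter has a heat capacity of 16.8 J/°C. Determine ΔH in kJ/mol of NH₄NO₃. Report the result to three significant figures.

ΔH = 20.9 kJ/mol

|ΔT| = |25.10 − 26.90| = 1.80 °C
|q_surr| = (310.6 × 3.9 + 16.8) × 1.80 = 1228.14 × 1.80 = 2211 J
n(NH₄NO₃) = 8.45 / 80.04 = 0.1056 mol
Temperature fell, so q_rxn = +|q_surr| = 2.211 kJ
ΔH = q_rxn / n = 20.94 kJ/mol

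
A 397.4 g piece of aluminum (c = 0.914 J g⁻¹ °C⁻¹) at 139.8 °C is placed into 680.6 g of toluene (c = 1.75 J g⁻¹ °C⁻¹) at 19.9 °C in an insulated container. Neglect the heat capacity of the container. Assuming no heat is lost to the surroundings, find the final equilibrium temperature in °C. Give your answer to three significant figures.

T_f = 47.9 °C

Heat lost by aluminum = heat gained by toluene.
(397.4)(0.914)(139.8 − T) = (680.6)(1.75)(T − 19.9)
363.2236 (139.8 − T) = 1191.05 (T − 19.9)
50779 − 363.2236 T = 1191.05 T − 23702
74481 = 1554.2736 T
T = 47.92 °C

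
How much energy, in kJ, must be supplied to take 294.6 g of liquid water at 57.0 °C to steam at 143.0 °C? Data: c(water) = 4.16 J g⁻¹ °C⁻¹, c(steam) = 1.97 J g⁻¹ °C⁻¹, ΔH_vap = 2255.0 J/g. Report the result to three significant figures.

q1 (heat water 57.0→100.0 °C): 294.6 × 4.16 × 43.0 = 52698 J
q2 (vaporize at 100 °C): 294.6 × 2255.0 = 664323 J
q3 (heat steam 100.0→143.0 °C): 294.6 × 1.97 × 43.0 = 24956 J
Total: 52698 + 664323 + 24956 = 741977 J = 742 kJ

q = 742 kJ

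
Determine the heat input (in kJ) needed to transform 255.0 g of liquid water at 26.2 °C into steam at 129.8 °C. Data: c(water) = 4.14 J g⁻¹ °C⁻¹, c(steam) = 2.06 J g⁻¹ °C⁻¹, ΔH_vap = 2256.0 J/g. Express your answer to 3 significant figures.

q1 (heat water 26.2→100.0 °C): 255.0 × 4.14 × 73.8 = 77911 J
q2 (vaporize at 100 °C): 255.0 × 2256.0 = 575280 J
q3 (heat steam 100.0→129.8 °C): 255.0 × 2.06 × 29.8 = 15654 J
Total: 77911 + 575280 + 15654 = 668845 J = 669 kJ

q = 669 kJ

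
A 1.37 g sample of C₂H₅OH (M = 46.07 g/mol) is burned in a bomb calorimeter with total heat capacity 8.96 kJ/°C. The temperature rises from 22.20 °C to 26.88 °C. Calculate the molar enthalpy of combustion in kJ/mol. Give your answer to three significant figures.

ΔT = 26.88 − 22.20 = 4.68 °C
q_cal = C_cal × ΔT = 8.96 × 4.68 = 41.9328 kJ
n = 1.37 / 46.07 = 0.02974 mol
q_rxn = −q_cal = -41.9328 kJ
ΔH = -41.9328 / 0.02974 = -1410 kJ/mol

ΔH = -1410 kJ/mol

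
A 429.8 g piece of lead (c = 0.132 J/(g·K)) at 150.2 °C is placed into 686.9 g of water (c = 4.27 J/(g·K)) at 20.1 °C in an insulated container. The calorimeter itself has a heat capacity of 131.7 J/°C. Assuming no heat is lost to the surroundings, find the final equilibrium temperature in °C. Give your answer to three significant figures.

T_f = 22.5 °C

Heat lost by lead = heat gained by water + calorimeter.
(429.8)(0.132)(150.2 − T) = [(686.9)(4.27) + 131.7](T − 20.1)
56.7336 (150.2 − T) = 3064.763 (T − 20.1)
8521.4 − 56.7336 T = 3064.763 T − 61602
70123.4 = 3121.4966 T
T = 22.46 °C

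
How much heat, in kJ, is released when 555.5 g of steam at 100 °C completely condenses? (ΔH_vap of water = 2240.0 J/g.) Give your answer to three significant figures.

q = m × ΔH_vap = 555.5 × 2240.0 = 1244000 J = 1240 kJ

q = 1240 kJ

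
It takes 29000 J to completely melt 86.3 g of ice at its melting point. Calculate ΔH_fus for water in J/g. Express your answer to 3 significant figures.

ΔH_fus = q / m = 29000 / 86.3 = 336 J/g

ΔH_fus = 336 J/g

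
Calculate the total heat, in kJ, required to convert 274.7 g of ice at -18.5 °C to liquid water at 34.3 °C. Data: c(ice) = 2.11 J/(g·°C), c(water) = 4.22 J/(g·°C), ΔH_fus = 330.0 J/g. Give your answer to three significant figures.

q = 141 kJ

q1 (heat ice -18.5→0.0 °C): 274.7 × 2.11 × 18.5 = 10723 J
q2 (melt at 0 °C): 274.7 × 330.0 = 90651 J
q3 (heat water 0.0→34.3 °C): 274.7 × 4.22 × 34.3 = 39762 J
Total: 10723 + 90651 + 39762 = 141136 J = 141 kJ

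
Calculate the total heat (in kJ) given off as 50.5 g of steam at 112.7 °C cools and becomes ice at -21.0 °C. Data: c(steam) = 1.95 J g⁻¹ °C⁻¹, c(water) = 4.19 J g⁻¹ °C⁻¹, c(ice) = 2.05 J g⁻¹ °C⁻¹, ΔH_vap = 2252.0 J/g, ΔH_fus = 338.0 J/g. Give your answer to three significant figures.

q = 155 kJ

q1 (cool steam 112.7→100 °C): 50.5 × 1.95 × 12.7 = 1251 J
q2 (condense at 100 °C): 50.5 × 2252.0 = 113726 J
q3 (cool water 100→0 °C): 50.5 × 4.19 × 100.0 = 21160 J
q4 (freeze at 0 °C): 50.5 × 338.0 = 17069 J
q5 (cool ice 0→-21.0 °C): 50.5 × 2.05 × 21.0 = 2174 J
Total: 1251 + 113726 + 21160 + 17069 + 2174 = 155380 J = 155 kJ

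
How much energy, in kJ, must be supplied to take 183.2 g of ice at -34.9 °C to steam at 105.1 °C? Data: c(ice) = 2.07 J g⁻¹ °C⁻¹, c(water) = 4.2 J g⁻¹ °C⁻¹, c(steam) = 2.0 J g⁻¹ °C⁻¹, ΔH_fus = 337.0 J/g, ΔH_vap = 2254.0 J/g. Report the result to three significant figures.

q1 (heat ice -34.9→0.0 °C): 183.2 × 2.07 × 34.9 = 13235 J
q2 (melt at 0 °C): 183.2 × 337.0 = 61738 J
q3 (heat water 0.0→100.0 °C): 183.2 × 4.2 × 100.0 = 76944 J
q4 (vaporize at 100 °C): 183.2 × 2254.0 = 412933 J
q5 (heat steam 100.0→105.1 °C): 183.2 × 2.0 × 5.1 = 1869 J
Total: 13235 + 61738 + 76944 + 412933 + 1869 = 566719 J = 567 kJ

q = 567 kJ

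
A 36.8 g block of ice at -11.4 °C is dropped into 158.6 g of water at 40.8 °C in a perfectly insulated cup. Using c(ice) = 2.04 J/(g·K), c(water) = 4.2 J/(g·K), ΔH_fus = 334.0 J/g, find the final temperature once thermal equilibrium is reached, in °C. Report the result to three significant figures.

Heat to bring ice to 0 °C and melt it: q₁ = 36.8×2.04×11.4 + 36.8×334.0 = 13147 J
Heat the water can supply cooling to 0 °C: 158.6×4.2×40.8 = 27177.7 J > q₁, so all ice melts.
Energy balance: 158.6×4.2×(40.8 − T) = 13147 + 36.8×4.2×(T − 0)
666.12(40.8 − T) = 13147 + 154.56 T
27177.7 − 13147 = 820.68 T
T = 14030.7 / 820.68 = 17.10 °C

T_f = 17.1 °C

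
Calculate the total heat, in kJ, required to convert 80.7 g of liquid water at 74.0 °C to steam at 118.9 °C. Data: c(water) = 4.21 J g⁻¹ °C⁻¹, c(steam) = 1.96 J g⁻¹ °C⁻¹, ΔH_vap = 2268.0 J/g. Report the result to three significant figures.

q1 (heat water 74.0→100.0 °C): 80.7 × 4.21 × 26.0 = 8833 J
q2 (vaporize at 100 °C): 80.7 × 2268.0 = 183028 J
q3 (heat steam 100.0→118.9 °C): 80.7 × 1.96 × 18.9 = 2989 J
Total: 8833 + 183028 + 2989 = 194850 J = 195 kJ

q = 195 kJ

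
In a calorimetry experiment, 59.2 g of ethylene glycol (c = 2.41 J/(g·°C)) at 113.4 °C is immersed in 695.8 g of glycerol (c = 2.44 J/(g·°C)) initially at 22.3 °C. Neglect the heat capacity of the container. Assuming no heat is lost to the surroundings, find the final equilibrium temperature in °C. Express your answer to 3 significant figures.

Heat lost by ethylene glycol = heat gained by glycerol.
(59.2)(2.41)(113.4 − T) = (695.8)(2.44)(T − 22.3)
142.672 (113.4 − T) = 1697.752 (T − 22.3)
16179 − 142.672 T = 1697.752 T − 37860
54039 = 1840.424 T
T = 29.36 °C

T_f = 29.4 °C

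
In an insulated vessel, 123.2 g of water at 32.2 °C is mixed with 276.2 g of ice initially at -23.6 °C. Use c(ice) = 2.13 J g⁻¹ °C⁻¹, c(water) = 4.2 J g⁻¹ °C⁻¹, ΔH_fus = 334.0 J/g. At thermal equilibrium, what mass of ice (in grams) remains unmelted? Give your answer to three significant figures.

Heat to warm all ice to 0 °C: 276.2×2.13×23.6 = 13884 J
Heat released by water cooling to 0 °C: 123.2×4.2×32.2 = 16662 J
16662 J < 13884 + 276.2×334.0 = 106134.8 J, so not all ice melts; final T = 0 °C.
Heat left for melting: 16662 − 13884 = 2778 J
Mass melted = 2778 / 334.0 = 8.317 g
Ice remaining = 276.2 − 8.317 = 267.883 g

m_ice remaining = 268 g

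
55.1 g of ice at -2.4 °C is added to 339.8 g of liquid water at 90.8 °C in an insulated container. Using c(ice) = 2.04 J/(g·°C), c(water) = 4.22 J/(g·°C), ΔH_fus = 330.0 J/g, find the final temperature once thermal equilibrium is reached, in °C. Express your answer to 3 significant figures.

T_f = 67.1 °C

Heat to bring ice to 0 °C and melt it: q₁ = 55.1×2.04×2.4 + 55.1×330.0 = 18453 J
Heat the water can supply cooling to 0 °C: 339.8×4.22×90.8 = 130203 J > q₁, so all ice melts.
Energy balance: 339.8×4.22×(90.8 − T) = 18453 + 55.1×4.22×(T − 0)
1433.956(90.8 − T) = 18453 + 232.522 T
130203 − 18453 = 1666.478 T
T = 111750 / 1666.478 = 67.06 °C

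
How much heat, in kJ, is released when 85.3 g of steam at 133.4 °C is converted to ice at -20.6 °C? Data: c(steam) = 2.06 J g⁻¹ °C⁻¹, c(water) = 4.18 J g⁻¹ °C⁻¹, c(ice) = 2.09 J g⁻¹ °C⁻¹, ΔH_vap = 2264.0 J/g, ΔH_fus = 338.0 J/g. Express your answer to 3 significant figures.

q = 267 kJ

q1 (cool steam 133.4→100 °C): 85.3 × 2.06 × 33.4 = 5869 J
q2 (condense at 100 °C): 85.3 × 2264.0 = 193119 J
q3 (cool water 100→0 °C): 85.3 × 4.18 × 100.0 = 35655 J
q4 (freeze at 0 °C): 85.3 × 338.0 = 28831 J
q5 (cool ice 0→-20.6 °C): 85.3 × 2.09 × 20.6 = 3673 J
Total: 5869 + 193119 + 35655 + 28831 + 3673 = 267147 J = 267 kJ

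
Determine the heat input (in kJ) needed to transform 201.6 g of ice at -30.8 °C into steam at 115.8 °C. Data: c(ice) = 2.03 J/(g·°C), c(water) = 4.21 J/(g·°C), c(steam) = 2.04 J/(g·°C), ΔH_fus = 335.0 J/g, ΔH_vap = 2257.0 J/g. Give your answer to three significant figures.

q1 (heat ice -30.8→0.0 °C): 201.6 × 2.03 × 30.8 = 12605 J
q2 (melt at 0 °C): 201.6 × 335.0 = 67536 J
q3 (heat water 0.0→100.0 °C): 201.6 × 4.21 × 100.0 = 84874 J
q4 (vaporize at 100 °C): 201.6 × 2257.0 = 455011 J
q5 (heat steam 100.0→115.8 °C): 201.6 × 2.04 × 15.8 = 6498 J
Total: 12605 + 67536 + 84874 + 455011 + 6498 = 626524 J = 627 kJ

q = 627 kJ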